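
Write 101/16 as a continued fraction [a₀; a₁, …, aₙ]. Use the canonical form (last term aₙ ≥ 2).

[6; 3, 5]

101 = 6×16 + 5
16 = 3×5 + 1
5 = 5×1 + 0  (stop)
So 101/16 = [6; 3, 5].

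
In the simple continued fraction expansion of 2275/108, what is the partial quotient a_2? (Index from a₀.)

2

2275 = 21·108 + 7   →  a_0 = 21
108 = 15·7 + 3   →  a_1 = 15
7 = 2·3 + 1   →  a_2 = 2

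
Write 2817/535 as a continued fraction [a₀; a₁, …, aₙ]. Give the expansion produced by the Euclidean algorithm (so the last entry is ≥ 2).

[5; 3, 1, 3, 3, 3, 3]

2817 = 5×535 + 142
535 = 3×142 + 109
142 = 1×109 + 33
109 = 3×33 + 10
33 = 3×10 + 3
10 = 3×3 + 1
3 = 3×1 + 0  (stop)
So 2817/535 = [5; 3, 1, 3, 3, 3, 3].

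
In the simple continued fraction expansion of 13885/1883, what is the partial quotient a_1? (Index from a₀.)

13885 = 7·1883 + 704   →  a_0 = 7
1883 = 2·704 + 475   →  a_1 = 2

2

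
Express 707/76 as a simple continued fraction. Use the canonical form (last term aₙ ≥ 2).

707 = 9×76 + 23
76 = 3×23 + 7
23 = 3×7 + 2
7 = 3×2 + 1
2 = 2×1 + 0  (stop)
So 707/76 = [9; 3, 3, 3, 2].

[9; 3, 3, 3, 2]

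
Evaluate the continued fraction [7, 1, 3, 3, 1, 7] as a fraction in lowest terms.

1025/132

Using pₖ = aₖpₖ₋₁ + pₖ₋₂ and qₖ = aₖqₖ₋₁ + qₖ₋₂:
  k=0: a=7, p=7, q=1
  k=1: a=1, p=8, q=1
  k=2: a=3, p=31, q=4
  k=3: a=3, p=101, q=13
  k=4: a=1, p=132, q=17
  k=5: a=7, p=1025, q=132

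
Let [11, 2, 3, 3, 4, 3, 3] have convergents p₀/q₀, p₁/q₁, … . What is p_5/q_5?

Using pₖ = aₖpₖ₋₁ + pₖ₋₂, qₖ = aₖqₖ₋₁ + qₖ₋₂ (with p₋₁=1, p₋₂=0, q₋₁=0, q₋₂=1):
  k=0: a=11, p=11, q=1
  k=1: a=2, p=23, q=2
  k=2: a=3, p=80, q=7
  k=3: a=3, p=263, q=23
  k=4: a=4, p=1132, q=99
  k=5: a=3, p=3659, q=320

3659/320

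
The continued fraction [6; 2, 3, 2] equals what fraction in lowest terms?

Using pₖ = aₖpₖ₋₁ + pₖ₋₂ and qₖ = aₖqₖ₋₁ + qₖ₋₂:
  k=0: a=6, p=6, q=1
  k=1: a=2, p=13, q=2
  k=2: a=3, p=45, q=7
  k=3: a=2, p=103, q=16

103/16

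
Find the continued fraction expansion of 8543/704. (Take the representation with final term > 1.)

8543 = 12×704 + 95
704 = 7×95 + 39
95 = 2×39 + 17
39 = 2×17 + 5
17 = 3×5 + 2
5 = 2×2 + 1
2 = 2×1 + 0  (stop)
So 8543/704 = [12; 7, 2, 2, 3, 2, 2].

[12; 7, 2, 2, 3, 2, 2]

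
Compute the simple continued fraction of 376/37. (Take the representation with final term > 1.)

[10; 6, 6]

376 = 10*37 + 6
37 = 6*6 + 1
6 = 6*1 + 0  (stop)
So 376/37 = [10; 6, 6].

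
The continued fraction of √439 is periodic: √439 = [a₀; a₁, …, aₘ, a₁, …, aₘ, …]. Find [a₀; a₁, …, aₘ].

a₀ = ⌊√439⌋ = 20.
With m₀=0, d₀=1 and mₖ₊₁ = dₖaₖ − mₖ, dₖ₊₁ = (n − mₖ₊₁²)/dₖ, aₖ₊₁ = ⌊(a₀+mₖ₊₁)/dₖ₊₁⌋:
  k=1: m=20, d=39, a=1
  k=2: m=19, d=2, a=19
  k=3: m=19, d=39, a=1
  k=4: m=20, d=1, a=40
d=1 and a=2a₀=40 at k=4, so the next step gives (m, d) = (20, 39) again — its k=1 value — and the period has length 4.

[20; 1, 19, 1, 40]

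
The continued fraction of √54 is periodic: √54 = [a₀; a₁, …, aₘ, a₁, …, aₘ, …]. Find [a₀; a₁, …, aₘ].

a₀ = ⌊√54⌋ = 7.
With m₀=0, d₀=1 and mₖ₊₁ = dₖaₖ − mₖ, dₖ₊₁ = (n − mₖ₊₁²)/dₖ, aₖ₊₁ = ⌊(a₀+mₖ₊₁)/dₖ₊₁⌋:
  k=1: m=7, d=5, a=2
  k=2: m=3, d=9, a=1
  k=3: m=6, d=2, a=6
  k=4: m=6, d=9, a=1
  k=5: m=3, d=5, a=2
  k=6: m=7, d=1, a=14
d=1 and a=2a₀=14 at k=6, so the next step gives (m, d) = (7, 5) again — its k=1 value — and the period has length 6.

[7; 2, 1, 6, 1, 2, 14]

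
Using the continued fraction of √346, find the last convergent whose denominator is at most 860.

10398/559

√346 = [18; 1, 1, 1, 1, 36, …] (period length 5).
Convergents:
  p_0/q_0 = 18/1
  p_1/q_1 = 19/1
  p_2/q_2 = 37/2
  p_3/q_3 = 56/3
  p_4/q_4 = 93/5
  p_5/q_5 = 3404/183
  p_6/q_6 = 3497/188
  p_7/q_7 = 6901/371
  p_8/q_8 = 10398/559
  p_9/q_9 = 17299/930
q_8 = 559 ≤ 860 < 930 = q_9, so the answer is 10398/559.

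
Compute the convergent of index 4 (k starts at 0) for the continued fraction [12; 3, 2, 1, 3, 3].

455/37

Using pₖ = aₖpₖ₋₁ + pₖ₋₂, qₖ = aₖqₖ₋₁ + qₖ₋₂ (with p₋₁=1, p₋₂=0, q₋₁=0, q₋₂=1):
  k=0: a=12, p=12, q=1
  k=1: a=3, p=37, q=3
  k=2: a=2, p=86, q=7
  k=3: a=1, p=123, q=10
  k=4: a=3, p=455, q=37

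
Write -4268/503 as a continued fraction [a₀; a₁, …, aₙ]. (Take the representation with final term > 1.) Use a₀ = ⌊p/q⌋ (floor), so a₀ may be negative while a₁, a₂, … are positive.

[-9; 1, 1, 16, 3, 1, 3]

-4268 = -9*503 + 259
503 = 1*259 + 244
259 = 1*244 + 15
244 = 16*15 + 4
15 = 3*4 + 3
4 = 1*3 + 1
3 = 3*1 + 0  (stop)
So -4268/503 = [-9; 1, 1, 16, 3, 1, 3].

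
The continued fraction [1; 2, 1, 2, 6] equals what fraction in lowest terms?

Fold from the inside: start with 6/1.
  2 + 1/6 = 13/6
  1 + 6/13 = 19/13
  2 + 13/19 = 51/19
  1 + 19/51 = 70/51

70/51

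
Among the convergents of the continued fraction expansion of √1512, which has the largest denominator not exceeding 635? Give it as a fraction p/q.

8749/225

√1512 = [38; 1, 7, 1, 1, 1, 7, 1, 76, …] (period length 8).
Convergents:
  p_0/q_0 = 38/1
  p_1/q_1 = 39/1
  p_2/q_2 = 311/8
  p_3/q_3 = 350/9
  p_4/q_4 = 661/17
  p_5/q_5 = 1011/26
  p_6/q_6 = 7738/199
  p_7/q_7 = 8749/225
  p_8/q_8 = 672662/17299
q_7 = 225 ≤ 635 < 17299 = q_8, so the answer is 8749/225.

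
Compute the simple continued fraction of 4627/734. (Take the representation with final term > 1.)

[6; 3, 3, 2, 3, 9]

4627 = 6·734 + 223
734 = 3·223 + 65
223 = 3·65 + 28
65 = 2·28 + 9
28 = 3·9 + 1
9 = 9·1 + 0  (stop)
So 4627/734 = [6; 3, 3, 2, 3, 9].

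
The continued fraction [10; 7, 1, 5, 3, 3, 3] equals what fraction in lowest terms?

Fold from the inside: start with 3/1.
  3 + 1/3 = 10/3
  3 + 3/10 = 33/10
  5 + 10/33 = 175/33
  1 + 33/175 = 208/175
  7 + 175/208 = 1631/208
  10 + 208/1631 = 16518/1631

16518/1631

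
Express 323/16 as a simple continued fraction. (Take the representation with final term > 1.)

[20; 5, 3]

323 = 20×16 + 3
16 = 5×3 + 1
3 = 3×1 + 0  (stop)
So 323/16 = [20; 5, 3].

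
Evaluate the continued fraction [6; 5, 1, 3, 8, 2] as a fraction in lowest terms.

Using pₖ = aₖpₖ₋₁ + pₖ₋₂ and qₖ = aₖqₖ₋₁ + qₖ₋₂:
  k=0: a=6, p=6, q=1
  k=1: a=5, p=31, q=5
  k=2: a=1, p=37, q=6
  k=3: a=3, p=142, q=23
  k=4: a=8, p=1173, q=190
  k=5: a=2, p=2488, q=403

2488/403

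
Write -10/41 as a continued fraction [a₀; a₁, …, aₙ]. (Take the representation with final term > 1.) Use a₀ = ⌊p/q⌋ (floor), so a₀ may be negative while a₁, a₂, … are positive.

[-1; 1, 3, 10]

-10 = -1*41 + 31
41 = 1*31 + 10
31 = 3*10 + 1
10 = 10*1 + 0  (stop)
So -10/41 = [-1; 1, 3, 10].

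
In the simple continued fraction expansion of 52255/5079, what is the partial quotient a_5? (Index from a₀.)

52255 = 10·5079 + 1465   →  a_0 = 10
5079 = 3·1465 + 684   →  a_1 = 3
1465 = 2·684 + 97   →  a_2 = 2
684 = 7·97 + 5   →  a_3 = 7
97 = 19·5 + 2   →  a_4 = 19
5 = 2·2 + 1   →  a_5 = 2

2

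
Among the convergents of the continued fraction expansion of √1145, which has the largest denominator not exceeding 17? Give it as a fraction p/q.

√1145 = [33; 1, 5, 5, 1, 66, …] (period length 5).
Convergents:
  p_0/q_0 = 33/1
  p_1/q_1 = 34/1
  p_2/q_2 = 203/6
  p_3/q_3 = 1049/31
q_2 = 6 ≤ 17 < 31 = q_3, so the answer is 203/6.

203/6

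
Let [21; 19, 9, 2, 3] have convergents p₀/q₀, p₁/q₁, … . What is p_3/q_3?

Using pₖ = aₖpₖ₋₁ + pₖ₋₂, qₖ = aₖqₖ₋₁ + qₖ₋₂ (with p₋₁=1, p₋₂=0, q₋₁=0, q₋₂=1):
  k=0: a=21, p=21, q=1
  k=1: a=19, p=400, q=19
  k=2: a=9, p=3621, q=172
  k=3: a=2, p=7642, q=363

7642/363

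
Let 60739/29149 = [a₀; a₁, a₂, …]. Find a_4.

14

60739 = 2·29149 + 2441   →  a_0 = 2
29149 = 11·2441 + 2298   →  a_1 = 11
2441 = 1·2298 + 143   →  a_2 = 1
2298 = 16·143 + 10   →  a_3 = 16
143 = 14·10 + 3   →  a_4 = 14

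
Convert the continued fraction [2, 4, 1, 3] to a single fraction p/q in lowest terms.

Using pₖ = aₖpₖ₋₁ + pₖ₋₂ and qₖ = aₖqₖ₋₁ + qₖ₋₂:
  k=0: a=2, p=2, q=1
  k=1: a=4, p=9, q=4
  k=2: a=1, p=11, q=5
  k=3: a=3, p=42, q=19

42/19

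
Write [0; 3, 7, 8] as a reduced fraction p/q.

57/179

Using pₖ = aₖpₖ₋₁ + pₖ₋₂ and qₖ = aₖqₖ₋₁ + qₖ₋₂:
  k=0: a=0, p=0, q=1
  k=1: a=3, p=1, q=3
  k=2: a=7, p=7, q=22
  k=3: a=8, p=57, q=179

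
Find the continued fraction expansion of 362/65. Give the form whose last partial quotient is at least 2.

[5; 1, 1, 3, 9]

362 = 5·65 + 37
65 = 1·37 + 28
37 = 1·28 + 9
28 = 3·9 + 1
9 = 9·1 + 0  (stop)
So 362/65 = [5; 1, 1, 3, 9].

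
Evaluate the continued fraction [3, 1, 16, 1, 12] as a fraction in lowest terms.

919/233

Using pₖ = aₖpₖ₋₁ + pₖ₋₂ and qₖ = aₖqₖ₋₁ + qₖ₋₂:
  k=0: a=3, p=3, q=1
  k=1: a=1, p=4, q=1
  k=2: a=16, p=67, q=17
  k=3: a=1, p=71, q=18
  k=4: a=12, p=919, q=233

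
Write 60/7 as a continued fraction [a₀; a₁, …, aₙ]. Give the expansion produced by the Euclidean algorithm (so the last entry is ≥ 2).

[8; 1, 1, 3]

60 = 8×7 + 4
7 = 1×4 + 3
4 = 1×3 + 1
3 = 3×1 + 0  (stop)
So 60/7 = [8; 1, 1, 3].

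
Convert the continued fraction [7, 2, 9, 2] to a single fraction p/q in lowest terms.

Using pₖ = aₖpₖ₋₁ + pₖ₋₂ and qₖ = aₖqₖ₋₁ + qₖ₋₂:
  k=0: a=7, p=7, q=1
  k=1: a=2, p=15, q=2
  k=2: a=9, p=142, q=19
  k=3: a=2, p=299, q=40

299/40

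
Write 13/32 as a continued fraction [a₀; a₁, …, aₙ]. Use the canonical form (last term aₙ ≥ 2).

[0; 2, 2, 6]

13 = 0×32 + 13
32 = 2×13 + 6
13 = 2×6 + 1
6 = 6×1 + 0  (stop)
So 13/32 = [0; 2, 2, 6].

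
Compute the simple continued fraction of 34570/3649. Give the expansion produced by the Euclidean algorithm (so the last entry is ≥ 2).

34570 = 9·3649 + 1729
3649 = 2·1729 + 191
1729 = 9·191 + 10
191 = 19·10 + 1
10 = 10·1 + 0  (stop)
So 34570/3649 = [9; 2, 9, 19, 10].

[9; 2, 9, 19, 10]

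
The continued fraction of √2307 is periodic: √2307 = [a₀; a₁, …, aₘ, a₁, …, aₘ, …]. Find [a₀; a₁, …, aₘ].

[48; 32, 96]

a₀ = ⌊√2307⌋ = 48.
With m₀=0, d₀=1 and mₖ₊₁ = dₖaₖ − mₖ, dₖ₊₁ = (n − mₖ₊₁²)/dₖ, aₖ₊₁ = ⌊(a₀+mₖ₊₁)/dₖ₊₁⌋:
  k=1: m=48, d=3, a=32
  k=2: m=48, d=1, a=96
d=1 and a=2a₀=96 at k=2, so the next step gives (m, d) = (48, 3) again — its k=1 value — and the period has length 2.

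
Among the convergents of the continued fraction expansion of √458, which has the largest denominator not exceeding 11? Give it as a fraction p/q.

107/5

√458 = [21; 2, 2, 42, …] (period length 3).
Convergents:
  p_0/q_0 = 21/1
  p_1/q_1 = 43/2
  p_2/q_2 = 107/5
  p_3/q_3 = 4537/212
q_2 = 5 ≤ 11 < 212 = q_3, so the answer is 107/5.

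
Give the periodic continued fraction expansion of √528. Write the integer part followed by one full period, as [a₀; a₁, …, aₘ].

a₀ = ⌊√528⌋ = 22.
With m₀=0, d₀=1 and mₖ₊₁ = dₖaₖ − mₖ, dₖ₊₁ = (n − mₖ₊₁²)/dₖ, aₖ₊₁ = ⌊(a₀+mₖ₊₁)/dₖ₊₁⌋:
  k=1: m=22, d=44, a=1
  k=2: m=22, d=1, a=44
d=1 and a=2a₀=44 at k=2, so the next step gives (m, d) = (22, 44) again — its k=1 value — and the period has length 2.

[22; 1, 44]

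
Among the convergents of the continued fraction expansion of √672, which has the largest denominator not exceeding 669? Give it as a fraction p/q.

√672 = [25; 1, 11, 1, 50, …] (period length 4).
Convergents:
  p_0/q_0 = 25/1
  p_1/q_1 = 26/1
  p_2/q_2 = 311/12
  p_3/q_3 = 337/13
  p_4/q_4 = 17161/662
  p_5/q_5 = 17498/675
q_4 = 662 ≤ 669 < 675 = q_5, so the answer is 17161/662.

17161/662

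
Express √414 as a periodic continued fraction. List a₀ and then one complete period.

a₀ = ⌊√414⌋ = 20.
With m₀=0, d₀=1 and mₖ₊₁ = dₖaₖ − mₖ, dₖ₊₁ = (n − mₖ₊₁²)/dₖ, aₖ₊₁ = ⌊(a₀+mₖ₊₁)/dₖ₊₁⌋:
  k=1: m=20, d=14, a=2
  k=2: m=8, d=25, a=1
  k=3: m=17, d=5, a=7
  k=4: m=18, d=18, a=2
  k=5: m=18, d=5, a=7
  k=6: m=17, d=25, a=1
  k=7: m=8, d=14, a=2
  k=8: m=20, d=1, a=40
d=1 and a=2a₀=40 at k=8, so the next step gives (m, d) = (20, 14) again — its k=1 value — and the period has length 8.

[20; 2, 1, 7, 2, 7, 1, 2, 40]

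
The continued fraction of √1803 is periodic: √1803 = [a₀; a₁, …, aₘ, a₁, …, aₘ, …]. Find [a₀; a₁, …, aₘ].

a₀ = ⌊√1803⌋ = 42.
With m₀=0, d₀=1 and mₖ₊₁ = dₖaₖ − mₖ, dₖ₊₁ = (n − mₖ₊₁²)/dₖ, aₖ₊₁ = ⌊(a₀+mₖ₊₁)/dₖ₊₁⌋:
  k=1: m=42, d=39, a=2
  k=2: m=36, d=13, a=6
  k=3: m=42, d=3, a=28
  k=4: m=42, d=13, a=6
  k=5: m=36, d=39, a=2
  k=6: m=42, d=1, a=84
d=1 and a=2a₀=84 at k=6, so the next step gives (m, d) = (42, 39) again — its k=1 value — and the period has length 6.

[42; 2, 6, 28, 6, 2, 84]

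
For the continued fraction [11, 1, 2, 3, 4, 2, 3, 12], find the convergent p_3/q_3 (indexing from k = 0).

117/10

Using pₖ = aₖpₖ₋₁ + pₖ₋₂, qₖ = aₖqₖ₋₁ + qₖ₋₂ (with p₋₁=1, p₋₂=0, q₋₁=0, q₋₂=1):
  k=0: a=11, p=11, q=1
  k=1: a=1, p=12, q=1
  k=2: a=2, p=35, q=3
  k=3: a=3, p=117, q=10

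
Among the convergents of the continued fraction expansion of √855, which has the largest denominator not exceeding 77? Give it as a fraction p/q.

√855 = [29; 4, 6, 4, 58, …] (period length 4).
Convergents:
  p_0/q_0 = 29/1
  p_1/q_1 = 117/4
  p_2/q_2 = 731/25
  p_3/q_3 = 3041/104
q_2 = 25 ≤ 77 < 104 = q_3, so the answer is 731/25.

731/25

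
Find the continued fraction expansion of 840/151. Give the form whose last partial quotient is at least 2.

840 = 5×151 + 85
151 = 1×85 + 66
85 = 1×66 + 19
66 = 3×19 + 9
19 = 2×9 + 1
9 = 9×1 + 0  (stop)
So 840/151 = [5; 1, 1, 3, 2, 9].

[5; 1, 1, 3, 2, 9]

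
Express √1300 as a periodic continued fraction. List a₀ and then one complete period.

[36; 18, 72]

a₀ = ⌊√1300⌋ = 36.
With m₀=0, d₀=1 and mₖ₊₁ = dₖaₖ − mₖ, dₖ₊₁ = (n − mₖ₊₁²)/dₖ, aₖ₊₁ = ⌊(a₀+mₖ₊₁)/dₖ₊₁⌋:
  k=1: m=36, d=4, a=18
  k=2: m=36, d=1, a=72
d=1 and a=2a₀=72 at k=2, so the next step gives (m, d) = (36, 4) again — its k=1 value — and the period has length 2.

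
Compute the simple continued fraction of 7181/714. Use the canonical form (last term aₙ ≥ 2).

7181 = 10×714 + 41
714 = 17×41 + 17
41 = 2×17 + 7
17 = 2×7 + 3
7 = 2×3 + 1
3 = 3×1 + 0  (stop)
So 7181/714 = [10; 17, 2, 2, 2, 3].

[10; 17, 2, 2, 2, 3]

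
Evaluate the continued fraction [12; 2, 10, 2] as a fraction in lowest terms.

Fold from the inside: start with 2/1.
  10 + 1/2 = 21/2
  2 + 2/21 = 44/21
  12 + 21/44 = 549/44

549/44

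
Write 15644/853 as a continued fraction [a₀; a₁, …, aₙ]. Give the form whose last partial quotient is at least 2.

[18; 2, 1, 16, 17]

15644 = 18×853 + 290
853 = 2×290 + 273
290 = 1×273 + 17
273 = 16×17 + 1
17 = 17×1 + 0  (stop)
So 15644/853 = [18; 2, 1, 16, 17].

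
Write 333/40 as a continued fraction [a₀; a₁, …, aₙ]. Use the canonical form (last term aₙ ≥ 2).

[8; 3, 13]

333 = 8·40 + 13
40 = 3·13 + 1
13 = 13·1 + 0  (stop)
So 333/40 = [8; 3, 13].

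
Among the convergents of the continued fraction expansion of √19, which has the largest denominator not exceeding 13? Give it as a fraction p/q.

√19 = [4; 2, 1, 3, 1, 2, 8, …] (period length 6).
Convergents:
  p_0/q_0 = 4/1
  p_1/q_1 = 9/2
  p_2/q_2 = 13/3
  p_3/q_3 = 48/11
  p_4/q_4 = 61/14
q_3 = 11 ≤ 13 < 14 = q_4, so the answer is 48/11.

48/11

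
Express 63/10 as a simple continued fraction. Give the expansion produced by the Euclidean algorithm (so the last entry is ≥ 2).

[6; 3, 3]

63 = 6×10 + 3
10 = 3×3 + 1
3 = 3×1 + 0  (stop)
So 63/10 = [6; 3, 3].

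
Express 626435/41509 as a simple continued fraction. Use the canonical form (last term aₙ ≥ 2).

626435 = 15·41509 + 3800
41509 = 10·3800 + 3509
3800 = 1·3509 + 291
3509 = 12·291 + 17
291 = 17·17 + 2
17 = 8·2 + 1
2 = 2·1 + 0  (stop)
So 626435/41509 = [15; 10, 1, 12, 17, 8, 2].

[15; 10, 1, 12, 17, 8, 2]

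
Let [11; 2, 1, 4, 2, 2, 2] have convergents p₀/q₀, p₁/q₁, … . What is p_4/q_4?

Using pₖ = aₖpₖ₋₁ + pₖ₋₂, qₖ = aₖqₖ₋₁ + qₖ₋₂ (with p₋₁=1, p₋₂=0, q₋₁=0, q₋₂=1):
  k=0: a=11, p=11, q=1
  k=1: a=2, p=23, q=2
  k=2: a=1, p=34, q=3
  k=3: a=4, p=159, q=14
  k=4: a=2, p=352, q=31

352/31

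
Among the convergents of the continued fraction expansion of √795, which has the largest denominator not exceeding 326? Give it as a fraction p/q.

√795 = [28; 5, 9, 5, 56, …] (period length 4).
Convergents:
  p_0/q_0 = 28/1
  p_1/q_1 = 141/5
  p_2/q_2 = 1297/46
  p_3/q_3 = 6626/235
  p_4/q_4 = 372353/13206
q_3 = 235 ≤ 326 < 13206 = q_4, so the answer is 6626/235.

6626/235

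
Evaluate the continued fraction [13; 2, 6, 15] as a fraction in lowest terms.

Fold from the inside: start with 15/1.
  6 + 1/15 = 91/15
  2 + 15/91 = 197/91
  13 + 91/197 = 2652/197

2652/197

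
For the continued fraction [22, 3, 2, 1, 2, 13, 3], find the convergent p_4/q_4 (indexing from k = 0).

Using pₖ = aₖpₖ₋₁ + pₖ₋₂, qₖ = aₖqₖ₋₁ + qₖ₋₂ (with p₋₁=1, p₋₂=0, q₋₁=0, q₋₂=1):
  k=0: a=22, p=22, q=1
  k=1: a=3, p=67, q=3
  k=2: a=2, p=156, q=7
  k=3: a=1, p=223, q=10
  k=4: a=2, p=602, q=27

602/27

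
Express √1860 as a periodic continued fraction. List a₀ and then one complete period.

[43; 7, 1, 4, 1, 7, 86]

a₀ = ⌊√1860⌋ = 43.
With m₀=0, d₀=1 and mₖ₊₁ = dₖaₖ − mₖ, dₖ₊₁ = (n − mₖ₊₁²)/dₖ, aₖ₊₁ = ⌊(a₀+mₖ₊₁)/dₖ₊₁⌋:
  k=1: m=43, d=11, a=7
  k=2: m=34, d=64, a=1
  k=3: m=30, d=15, a=4
  k=4: m=30, d=64, a=1
  k=5: m=34, d=11, a=7
  k=6: m=43, d=1, a=86
d=1 and a=2a₀=86 at k=6, so the next step gives (m, d) = (43, 11) again — its k=1 value — and the period has length 6.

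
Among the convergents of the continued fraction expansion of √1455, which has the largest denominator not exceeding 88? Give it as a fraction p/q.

√1455 = [38; 6, 1, 11, 1, 6, 76, …] (period length 6).
Convergents:
  p_0/q_0 = 38/1
  p_1/q_1 = 229/6
  p_2/q_2 = 267/7
  p_3/q_3 = 3166/83
  p_4/q_4 = 3433/90
q_3 = 83 ≤ 88 < 90 = q_4, so the answer is 3166/83.

3166/83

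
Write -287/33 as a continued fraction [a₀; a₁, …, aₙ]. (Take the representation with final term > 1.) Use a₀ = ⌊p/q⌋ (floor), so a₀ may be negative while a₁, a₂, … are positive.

[-9; 3, 3, 3]

-287 = -9·33 + 10
33 = 3·10 + 3
10 = 3·3 + 1
3 = 3·1 + 0  (stop)
So -287/33 = [-9; 3, 3, 3].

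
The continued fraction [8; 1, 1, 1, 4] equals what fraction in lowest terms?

Fold from the inside: start with 4/1.
  1 + 1/4 = 5/4
  1 + 4/5 = 9/5
  1 + 5/9 = 14/9
  8 + 9/14 = 121/14

121/14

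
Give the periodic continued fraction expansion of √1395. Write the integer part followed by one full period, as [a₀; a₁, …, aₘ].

a₀ = ⌊√1395⌋ = 37.
With m₀=0, d₀=1 and mₖ₊₁ = dₖaₖ − mₖ, dₖ₊₁ = (n − mₖ₊₁²)/dₖ, aₖ₊₁ = ⌊(a₀+mₖ₊₁)/dₖ₊₁⌋:
  k=1: m=37, d=26, a=2
  k=2: m=15, d=45, a=1
  k=3: m=30, d=11, a=6
  k=4: m=36, d=9, a=8
  k=5: m=36, d=11, a=6
  k=6: m=30, d=45, a=1
  k=7: m=15, d=26, a=2
  k=8: m=37, d=1, a=74
d=1 and a=2a₀=74 at k=8, so the next step gives (m, d) = (37, 26) again — its k=1 value — and the period has length 8.

[37; 2, 1, 6, 8, 6, 1, 2, 74]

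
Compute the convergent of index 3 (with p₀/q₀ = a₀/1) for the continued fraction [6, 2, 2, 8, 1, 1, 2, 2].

Using pₖ = aₖpₖ₋₁ + pₖ₋₂, qₖ = aₖqₖ₋₁ + qₖ₋₂ (with p₋₁=1, p₋₂=0, q₋₁=0, q₋₂=1):
  k=0: a=6, p=6, q=1
  k=1: a=2, p=13, q=2
  k=2: a=2, p=32, q=5
  k=3: a=8, p=269, q=42

269/42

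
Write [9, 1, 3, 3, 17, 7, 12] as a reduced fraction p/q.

Using pₖ = aₖpₖ₋₁ + pₖ₋₂ and qₖ = aₖqₖ₋₁ + qₖ₋₂:
  k=0: a=9, p=9, q=1
  k=1: a=1, p=10, q=1
  k=2: a=3, p=39, q=4
  k=3: a=3, p=127, q=13
  k=4: a=17, p=2198, q=225
  k=5: a=7, p=15513, q=1588
  k=6: a=12, p=188354, q=19281

188354/19281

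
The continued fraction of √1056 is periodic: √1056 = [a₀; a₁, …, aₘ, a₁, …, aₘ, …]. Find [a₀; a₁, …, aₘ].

a₀ = ⌊√1056⌋ = 32.
With m₀=0, d₀=1 and mₖ₊₁ = dₖaₖ − mₖ, dₖ₊₁ = (n − mₖ₊₁²)/dₖ, aₖ₊₁ = ⌊(a₀+mₖ₊₁)/dₖ₊₁⌋:
  k=1: m=32, d=32, a=2
  k=2: m=32, d=1, a=64
d=1 and a=2a₀=64 at k=2, so the next step gives (m, d) = (32, 32) again — its k=1 value — and the period has length 2.

[32; 2, 64]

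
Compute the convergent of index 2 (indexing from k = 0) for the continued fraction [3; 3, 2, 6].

23/7

Using pₖ = aₖpₖ₋₁ + pₖ₋₂, qₖ = aₖqₖ₋₁ + qₖ₋₂ (with p₋₁=1, p₋₂=0, q₋₁=0, q₋₂=1):
  k=0: a=3, p=3, q=1
  k=1: a=3, p=10, q=3
  k=2: a=2, p=23, q=7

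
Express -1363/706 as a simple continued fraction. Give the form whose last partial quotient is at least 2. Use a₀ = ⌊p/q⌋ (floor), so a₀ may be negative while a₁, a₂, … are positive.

-1363 = -2*706 + 49
706 = 14*49 + 20
49 = 2*20 + 9
20 = 2*9 + 2
9 = 4*2 + 1
2 = 2*1 + 0  (stop)
So -1363/706 = [-2; 14, 2, 2, 4, 2].

[-2; 14, 2, 2, 4, 2]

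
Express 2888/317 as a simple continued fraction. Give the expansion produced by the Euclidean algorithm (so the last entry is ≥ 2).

[9; 9, 17, 2]

2888 = 9·317 + 35
317 = 9·35 + 2
35 = 17·2 + 1
2 = 2·1 + 0  (stop)
So 2888/317 = [9; 9, 17, 2].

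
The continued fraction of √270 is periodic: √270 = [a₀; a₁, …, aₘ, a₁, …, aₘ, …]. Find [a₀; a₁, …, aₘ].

[16; 2, 3, 6, 3, 2, 32]

a₀ = ⌊√270⌋ = 16.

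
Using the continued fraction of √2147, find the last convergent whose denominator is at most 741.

19322/417

√2147 = [46; 2, 1, 45, 1, 2, 92, …] (period length 6).
Convergents:
  p_0/q_0 = 46/1
  p_1/q_1 = 93/2
  p_2/q_2 = 139/3
  p_3/q_3 = 6348/137
  p_4/q_4 = 6487/140
  p_5/q_5 = 19322/417
  p_6/q_6 = 1784111/38504
q_5 = 417 ≤ 741 < 38504 = q_6, so the answer is 19322/417.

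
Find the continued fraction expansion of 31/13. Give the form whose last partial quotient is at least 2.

[2; 2, 1, 1, 2]

31 = 2*13 + 5
13 = 2*5 + 3
5 = 1*3 + 2
3 = 1*2 + 1
2 = 2*1 + 0  (stop)
So 31/13 = [2; 2, 1, 1, 2].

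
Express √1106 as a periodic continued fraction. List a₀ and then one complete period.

[33; 3, 1, 8, 1, 3, 66]

a₀ = ⌊√1106⌋ = 33.
With m₀=0, d₀=1 and mₖ₊₁ = dₖaₖ − mₖ, dₖ₊₁ = (n − mₖ₊₁²)/dₖ, aₖ₊₁ = ⌊(a₀+mₖ₊₁)/dₖ₊₁⌋:
  k=1: m=33, d=17, a=3
  k=2: m=18, d=46, a=1
  k=3: m=28, d=7, a=8
  k=4: m=28, d=46, a=1
  k=5: m=18, d=17, a=3
  k=6: m=33, d=1, a=66
d=1 and a=2a₀=66 at k=6, so the next step gives (m, d) = (33, 17) again — its k=1 value — and the period has length 6.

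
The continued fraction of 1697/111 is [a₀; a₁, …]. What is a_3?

7

1697 = 15·111 + 32   →  a_0 = 15
111 = 3·32 + 15   →  a_1 = 3
32 = 2·15 + 2   →  a_2 = 2
15 = 7·2 + 1   →  a_3 = 7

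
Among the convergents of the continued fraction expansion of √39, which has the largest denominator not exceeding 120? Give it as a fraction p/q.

306/49

√39 = [6; 4, 12, …] (period length 2).
Convergents:
  p_0/q_0 = 6/1
  p_1/q_1 = 25/4
  p_2/q_2 = 306/49
  p_3/q_3 = 1249/200
q_2 = 49 ≤ 120 < 200 = q_3, so the answer is 306/49.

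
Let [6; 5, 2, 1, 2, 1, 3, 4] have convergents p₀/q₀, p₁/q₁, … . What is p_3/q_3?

Using pₖ = aₖpₖ₋₁ + pₖ₋₂, qₖ = aₖqₖ₋₁ + qₖ₋₂ (with p₋₁=1, p₋₂=0, q₋₁=0, q₋₂=1):
  k=0: a=6, p=6, q=1
  k=1: a=5, p=31, q=5
  k=2: a=2, p=68, q=11
  k=3: a=1, p=99, q=16

99/16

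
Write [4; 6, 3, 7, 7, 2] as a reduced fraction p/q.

8828/2123

Fold from the inside: start with 2/1.
  7 + 1/2 = 15/2
  7 + 2/15 = 107/15
  3 + 15/107 = 336/107
  6 + 107/336 = 2123/336
  4 + 336/2123 = 8828/2123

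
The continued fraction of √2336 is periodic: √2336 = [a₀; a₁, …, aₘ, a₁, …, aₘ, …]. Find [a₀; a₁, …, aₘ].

[48; 3, 96]

a₀ = ⌊√2336⌋ = 48.
With m₀=0, d₀=1 and mₖ₊₁ = dₖaₖ − mₖ, dₖ₊₁ = (n − mₖ₊₁²)/dₖ, aₖ₊₁ = ⌊(a₀+mₖ₊₁)/dₖ₊₁⌋:
  k=1: m=48, d=32, a=3
  k=2: m=48, d=1, a=96
d=1 and a=2a₀=96 at k=2, so the next step gives (m, d) = (48, 32) again — its k=1 value — and the period has length 2.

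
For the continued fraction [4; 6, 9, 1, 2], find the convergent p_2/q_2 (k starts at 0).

229/55

Using pₖ = aₖpₖ₋₁ + pₖ₋₂, qₖ = aₖqₖ₋₁ + qₖ₋₂ (with p₋₁=1, p₋₂=0, q₋₁=0, q₋₂=1):
  k=0: a=4, p=4, q=1
  k=1: a=6, p=25, q=6
  k=2: a=9, p=229, q=55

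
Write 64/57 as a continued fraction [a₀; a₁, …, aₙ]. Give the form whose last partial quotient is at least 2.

[1; 8, 7]

64 = 1·57 + 7
57 = 8·7 + 1
7 = 7·1 + 0  (stop)
So 64/57 = [1; 8, 7].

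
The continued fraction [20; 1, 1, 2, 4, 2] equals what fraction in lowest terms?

Fold from the inside: start with 2/1.
  4 + 1/2 = 9/2
  2 + 2/9 = 20/9
  1 + 9/20 = 29/20
  1 + 20/29 = 49/29
  20 + 29/49 = 1009/49

1009/49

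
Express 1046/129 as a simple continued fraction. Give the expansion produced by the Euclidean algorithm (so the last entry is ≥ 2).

[8; 9, 4, 1, 2]

1046 = 8×129 + 14
129 = 9×14 + 3
14 = 4×3 + 2
3 = 1×2 + 1
2 = 2×1 + 0  (stop)
So 1046/129 = [8; 9, 4, 1, 2].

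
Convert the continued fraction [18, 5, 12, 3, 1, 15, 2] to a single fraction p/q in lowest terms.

147303/8095

Using pₖ = aₖpₖ₋₁ + pₖ₋₂ and qₖ = aₖqₖ₋₁ + qₖ₋₂:
  k=0: a=18, p=18, q=1
  k=1: a=5, p=91, q=5
  k=2: a=12, p=1110, q=61
  k=3: a=3, p=3421, q=188
  k=4: a=1, p=4531, q=249
  k=5: a=15, p=71386, q=3923
  k=6: a=2, p=147303, q=8095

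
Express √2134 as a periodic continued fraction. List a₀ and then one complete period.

[46; 5, 8, 5, 92]

a₀ = ⌊√2134⌋ = 46.
With m₀=0, d₀=1 and mₖ₊₁ = dₖaₖ − mₖ, dₖ₊₁ = (n − mₖ₊₁²)/dₖ, aₖ₊₁ = ⌊(a₀+mₖ₊₁)/dₖ₊₁⌋:
  k=1: m=46, d=18, a=5
  k=2: m=44, d=11, a=8
  k=3: m=44, d=18, a=5
  k=4: m=46, d=1, a=92
d=1 and a=2a₀=92 at k=4, so the next step gives (m, d) = (46, 18) again — its k=1 value — and the period has length 4.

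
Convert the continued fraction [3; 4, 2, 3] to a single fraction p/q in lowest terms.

100/31

Fold from the inside: start with 3/1.
  2 + 1/3 = 7/3
  4 + 3/7 = 31/7
  3 + 7/31 = 100/31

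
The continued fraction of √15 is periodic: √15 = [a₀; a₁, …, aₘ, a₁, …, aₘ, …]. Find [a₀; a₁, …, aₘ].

a₀ = ⌊√15⌋ = 3.
With m₀=0, d₀=1 and mₖ₊₁ = dₖaₖ − mₖ, dₖ₊₁ = (n − mₖ₊₁²)/dₖ, aₖ₊₁ = ⌊(a₀+mₖ₊₁)/dₖ₊₁⌋:
  k=1: m=3, d=6, a=1
  k=2: m=3, d=1, a=6
d=1 and a=2a₀=6 at k=2, so the next step gives (m, d) = (3, 6) again — its k=1 value — and the period has length 2.

[3; 1, 6]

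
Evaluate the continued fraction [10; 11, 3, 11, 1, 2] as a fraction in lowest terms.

12338/1223

Fold from the inside: start with 2/1.
  1 + 1/2 = 3/2
  11 + 2/3 = 35/3
  3 + 3/35 = 108/35
  11 + 35/108 = 1223/108
  10 + 108/1223 = 12338/1223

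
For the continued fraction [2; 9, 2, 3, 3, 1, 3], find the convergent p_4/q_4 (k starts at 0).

457/217

Using pₖ = aₖpₖ₋₁ + pₖ₋₂, qₖ = aₖqₖ₋₁ + qₖ₋₂ (with p₋₁=1, p₋₂=0, q₋₁=0, q₋₂=1):
  k=0: a=2, p=2, q=1
  k=1: a=9, p=19, q=9
  k=2: a=2, p=40, q=19
  k=3: a=3, p=139, q=66
  k=4: a=3, p=457, q=217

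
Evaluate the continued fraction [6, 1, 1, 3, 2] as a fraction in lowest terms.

105/16

Fold from the inside: start with 2/1.
  3 + 1/2 = 7/2
  1 + 2/7 = 9/7
  1 + 7/9 = 16/9
  6 + 9/16 = 105/16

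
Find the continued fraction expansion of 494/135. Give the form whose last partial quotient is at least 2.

[3; 1, 1, 1, 14, 3]

494 = 3*135 + 89
135 = 1*89 + 46
89 = 1*46 + 43
46 = 1*43 + 3
43 = 14*3 + 1
3 = 3*1 + 0  (stop)
So 494/135 = [3; 1, 1, 1, 14, 3].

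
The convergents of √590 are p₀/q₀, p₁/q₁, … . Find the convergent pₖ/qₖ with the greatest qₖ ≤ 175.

1676/69

√590 = [24; 3, 2, 4, 2, 3, 48, …] (period length 6).
Convergents:
  p_0/q_0 = 24/1
  p_1/q_1 = 73/3
  p_2/q_2 = 170/7
  p_3/q_3 = 753/31
  p_4/q_4 = 1676/69
  p_5/q_5 = 5781/238
q_4 = 69 ≤ 175 < 238 = q_5, so the answer is 1676/69.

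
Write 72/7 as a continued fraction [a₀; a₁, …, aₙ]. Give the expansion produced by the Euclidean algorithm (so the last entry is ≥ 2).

72 = 10*7 + 2
7 = 3*2 + 1
2 = 2*1 + 0  (stop)
So 72/7 = [10; 3, 2].

[10; 3, 2]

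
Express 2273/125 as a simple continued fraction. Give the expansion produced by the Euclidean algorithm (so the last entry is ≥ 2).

[18; 5, 2, 3, 3]

2273 = 18·125 + 23
125 = 5·23 + 10
23 = 2·10 + 3
10 = 3·3 + 1
3 = 3·1 + 0  (stop)
So 2273/125 = [18; 5, 2, 3, 3].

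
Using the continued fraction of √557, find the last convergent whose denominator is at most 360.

5617/238

√557 = [23; 1, 1, 1, 1, 46, …] (period length 5).
Convergents:
  p_0/q_0 = 23/1
  p_1/q_1 = 24/1
  p_2/q_2 = 47/2
  p_3/q_3 = 71/3
  p_4/q_4 = 118/5
  p_5/q_5 = 5499/233
  p_6/q_6 = 5617/238
  p_7/q_7 = 11116/471
q_6 = 238 ≤ 360 < 471 = q_7, so the answer is 5617/238.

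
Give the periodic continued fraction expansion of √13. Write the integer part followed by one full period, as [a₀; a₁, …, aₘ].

a₀ = ⌊√13⌋ = 3.
With m₀=0, d₀=1 and mₖ₊₁ = dₖaₖ − mₖ, dₖ₊₁ = (n − mₖ₊₁²)/dₖ, aₖ₊₁ = ⌊(a₀+mₖ₊₁)/dₖ₊₁⌋:
  k=1: m=3, d=4, a=1
  k=2: m=1, d=3, a=1
  k=3: m=2, d=3, a=1
  k=4: m=1, d=4, a=1
  k=5: m=3, d=1, a=6
d=1 and a=2a₀=6 at k=5, so the next step gives (m, d) = (3, 4) again — its k=1 value — and the period has length 5.

[3; 1, 1, 1, 1, 6]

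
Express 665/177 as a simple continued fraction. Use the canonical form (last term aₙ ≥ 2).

[3; 1, 3, 8, 1, 1, 2]

665 = 3*177 + 134
177 = 1*134 + 43
134 = 3*43 + 5
43 = 8*5 + 3
5 = 1*3 + 2
3 = 1*2 + 1
2 = 2*1 + 0  (stop)
So 665/177 = [3; 1, 3, 8, 1, 1, 2].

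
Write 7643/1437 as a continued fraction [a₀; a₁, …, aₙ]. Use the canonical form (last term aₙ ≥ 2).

[5; 3, 7, 3, 1, 2, 2, 2]

7643 = 5*1437 + 458
1437 = 3*458 + 63
458 = 7*63 + 17
63 = 3*17 + 12
17 = 1*12 + 5
12 = 2*5 + 2
5 = 2*2 + 1
2 = 2*1 + 0  (stop)
So 7643/1437 = [5; 3, 7, 3, 1, 2, 2, 2].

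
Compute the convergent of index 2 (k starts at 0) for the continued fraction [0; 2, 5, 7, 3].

5/11

Using pₖ = aₖpₖ₋₁ + pₖ₋₂, qₖ = aₖqₖ₋₁ + qₖ₋₂ (with p₋₁=1, p₋₂=0, q₋₁=0, q₋₂=1):
  k=0: a=0, p=0, q=1
  k=1: a=2, p=1, q=2
  k=2: a=5, p=5, q=11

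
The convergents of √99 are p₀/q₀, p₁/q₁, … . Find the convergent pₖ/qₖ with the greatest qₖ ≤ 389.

3771/379

√99 = [9; 1, 18, …] (period length 2).
Convergents:
  p_0/q_0 = 9/1
  p_1/q_1 = 10/1
  p_2/q_2 = 189/19
  p_3/q_3 = 199/20
  p_4/q_4 = 3771/379
  p_5/q_5 = 3970/399
q_4 = 379 ≤ 389 < 399 = q_5, so the answer is 3771/379.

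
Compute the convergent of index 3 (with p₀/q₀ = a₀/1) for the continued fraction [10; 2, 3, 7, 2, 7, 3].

532/51

Using pₖ = aₖpₖ₋₁ + pₖ₋₂, qₖ = aₖqₖ₋₁ + qₖ₋₂ (with p₋₁=1, p₋₂=0, q₋₁=0, q₋₂=1):
  k=0: a=10, p=10, q=1
  k=1: a=2, p=21, q=2
  k=2: a=3, p=73, q=7
  k=3: a=7, p=532, q=51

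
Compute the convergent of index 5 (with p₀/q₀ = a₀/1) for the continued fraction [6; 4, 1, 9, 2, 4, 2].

2860/461

Using pₖ = aₖpₖ₋₁ + pₖ₋₂, qₖ = aₖqₖ₋₁ + qₖ₋₂ (with p₋₁=1, p₋₂=0, q₋₁=0, q₋₂=1):
  k=0: a=6, p=6, q=1
  k=1: a=4, p=25, q=4
  k=2: a=1, p=31, q=5
  k=3: a=9, p=304, q=49
  k=4: a=2, p=639, q=103
  k=5: a=4, p=2860, q=461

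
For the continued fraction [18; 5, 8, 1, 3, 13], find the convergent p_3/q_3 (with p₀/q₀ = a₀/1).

837/46

Using pₖ = aₖpₖ₋₁ + pₖ₋₂, qₖ = aₖqₖ₋₁ + qₖ₋₂ (with p₋₁=1, p₋₂=0, q₋₁=0, q₋₂=1):
  k=0: a=18, p=18, q=1
  k=1: a=5, p=91, q=5
  k=2: a=8, p=746, q=41
  k=3: a=1, p=837, q=46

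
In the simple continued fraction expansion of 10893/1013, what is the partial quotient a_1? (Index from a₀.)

1

10893 = 10·1013 + 763   →  a_0 = 10
1013 = 1·763 + 250   →  a_1 = 1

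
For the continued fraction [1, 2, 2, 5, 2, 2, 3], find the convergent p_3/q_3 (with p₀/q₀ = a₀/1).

Using pₖ = aₖpₖ₋₁ + pₖ₋₂, qₖ = aₖqₖ₋₁ + qₖ₋₂ (with p₋₁=1, p₋₂=0, q₋₁=0, q₋₂=1):
  k=0: a=1, p=1, q=1
  k=1: a=2, p=3, q=2
  k=2: a=2, p=7, q=5
  k=3: a=5, p=38, q=27

38/27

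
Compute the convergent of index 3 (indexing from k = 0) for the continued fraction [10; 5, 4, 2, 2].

Using pₖ = aₖpₖ₋₁ + pₖ₋₂, qₖ = aₖqₖ₋₁ + qₖ₋₂ (with p₋₁=1, p₋₂=0, q₋₁=0, q₋₂=1):
  k=0: a=10, p=10, q=1
  k=1: a=5, p=51, q=5
  k=2: a=4, p=214, q=21
  k=3: a=2, p=479, q=47

479/47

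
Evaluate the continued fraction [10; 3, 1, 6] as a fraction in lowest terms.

277/27

Fold from the inside: start with 6/1.
  1 + 1/6 = 7/6
  3 + 6/7 = 27/7
  10 + 7/27 = 277/27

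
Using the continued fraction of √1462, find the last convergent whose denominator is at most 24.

650/17

√1462 = [38; 4, 4, 4, 76, …] (period length 4).
Convergents:
  p_0/q_0 = 38/1
  p_1/q_1 = 153/4
  p_2/q_2 = 650/17
  p_3/q_3 = 2753/72
q_2 = 17 ≤ 24 < 72 = q_3, so the answer is 650/17.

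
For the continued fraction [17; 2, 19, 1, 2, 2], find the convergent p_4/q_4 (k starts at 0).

Using pₖ = aₖpₖ₋₁ + pₖ₋₂, qₖ = aₖqₖ₋₁ + qₖ₋₂ (with p₋₁=1, p₋₂=0, q₋₁=0, q₋₂=1):
  k=0: a=17, p=17, q=1
  k=1: a=2, p=35, q=2
  k=2: a=19, p=682, q=39
  k=3: a=1, p=717, q=41
  k=4: a=2, p=2116, q=121

2116/121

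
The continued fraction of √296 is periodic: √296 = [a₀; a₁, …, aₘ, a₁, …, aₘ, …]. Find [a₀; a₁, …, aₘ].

[17; 4, 1, 7, 1, 4, 34]

a₀ = ⌊√296⌋ = 17.
With m₀=0, d₀=1 and mₖ₊₁ = dₖaₖ − mₖ, dₖ₊₁ = (n − mₖ₊₁²)/dₖ, aₖ₊₁ = ⌊(a₀+mₖ₊₁)/dₖ₊₁⌋:
  k=1: m=17, d=7, a=4
  k=2: m=11, d=25, a=1
  k=3: m=14, d=4, a=7
  k=4: m=14, d=25, a=1
  k=5: m=11, d=7, a=4
  k=6: m=17, d=1, a=34
d=1 and a=2a₀=34 at k=6, so the next step gives (m, d) = (17, 7) again — its k=1 value — and the period has length 6.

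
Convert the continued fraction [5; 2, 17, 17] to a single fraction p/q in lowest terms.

Using pₖ = aₖpₖ₋₁ + pₖ₋₂ and qₖ = aₖqₖ₋₁ + qₖ₋₂:
  k=0: a=5, p=5, q=1
  k=1: a=2, p=11, q=2
  k=2: a=17, p=192, q=35
  k=3: a=17, p=3275, q=597

3275/597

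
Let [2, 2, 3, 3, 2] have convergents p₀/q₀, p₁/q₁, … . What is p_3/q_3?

Using pₖ = aₖpₖ₋₁ + pₖ₋₂, qₖ = aₖqₖ₋₁ + qₖ₋₂ (with p₋₁=1, p₋₂=0, q₋₁=0, q₋₂=1):
  k=0: a=2, p=2, q=1
  k=1: a=2, p=5, q=2
  k=2: a=3, p=17, q=7
  k=3: a=3, p=56, q=23

56/23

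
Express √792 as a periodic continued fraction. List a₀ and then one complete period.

a₀ = ⌊√792⌋ = 28.
With m₀=0, d₀=1 and mₖ₊₁ = dₖaₖ − mₖ, dₖ₊₁ = (n − mₖ₊₁²)/dₖ, aₖ₊₁ = ⌊(a₀+mₖ₊₁)/dₖ₊₁⌋:
  k=1: m=28, d=8, a=7
  k=2: m=28, d=1, a=56
d=1 and a=2a₀=56 at k=2, so the next step gives (m, d) = (28, 8) again — its k=1 value — and the period has length 2.

[28; 7, 56]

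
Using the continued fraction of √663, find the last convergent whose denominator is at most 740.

15887/617

√663 = [25; 1, 2, 1, 50, …] (period length 4).
Convergents:
  p_0/q_0 = 25/1
  p_1/q_1 = 26/1
  p_2/q_2 = 77/3
  p_3/q_3 = 103/4
  p_4/q_4 = 5227/203
  p_5/q_5 = 5330/207
  p_6/q_6 = 15887/617
  p_7/q_7 = 21217/824
q_6 = 617 ≤ 740 < 824 = q_7, so the answer is 15887/617.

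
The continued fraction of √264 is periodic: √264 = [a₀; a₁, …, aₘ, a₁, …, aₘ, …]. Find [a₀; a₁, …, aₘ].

[16; 4, 32]

a₀ = ⌊√264⌋ = 16.
With m₀=0, d₀=1 and mₖ₊₁ = dₖaₖ − mₖ, dₖ₊₁ = (n − mₖ₊₁²)/dₖ, aₖ₊₁ = ⌊(a₀+mₖ₊₁)/dₖ₊₁⌋:
  k=1: m=16, d=8, a=4
  k=2: m=16, d=1, a=32
d=1 and a=2a₀=32 at k=2, so the next step gives (m, d) = (16, 8) again — its k=1 value — and the period has length 2.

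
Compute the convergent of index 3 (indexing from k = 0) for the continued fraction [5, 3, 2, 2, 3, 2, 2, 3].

90/17

Using pₖ = aₖpₖ₋₁ + pₖ₋₂, qₖ = aₖqₖ₋₁ + qₖ₋₂ (with p₋₁=1, p₋₂=0, q₋₁=0, q₋₂=1):
  k=0: a=5, p=5, q=1
  k=1: a=3, p=16, q=3
  k=2: a=2, p=37, q=7
  k=3: a=2, p=90, q=17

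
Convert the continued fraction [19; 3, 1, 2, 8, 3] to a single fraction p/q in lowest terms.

5531/287

Fold from the inside: start with 3/1.
  8 + 1/3 = 25/3
  2 + 3/25 = 53/25
  1 + 25/53 = 78/53
  3 + 53/78 = 287/78
  19 + 78/287 = 5531/287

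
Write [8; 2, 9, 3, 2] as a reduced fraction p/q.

Fold from the inside: start with 2/1.
  3 + 1/2 = 7/2
  9 + 2/7 = 65/7
  2 + 7/65 = 137/65
  8 + 65/137 = 1161/137

1161/137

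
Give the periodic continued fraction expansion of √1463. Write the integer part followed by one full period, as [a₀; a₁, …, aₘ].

[38; 4, 76]

a₀ = ⌊√1463⌋ = 38.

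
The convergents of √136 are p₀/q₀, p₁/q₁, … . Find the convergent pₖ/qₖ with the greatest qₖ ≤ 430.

√136 = [11; 1, 1, 1, 22, …] (period length 4).
Convergents:
  p_0/q_0 = 11/1
  p_1/q_1 = 12/1
  p_2/q_2 = 23/2
  p_3/q_3 = 35/3
  p_4/q_4 = 793/68
  p_5/q_5 = 828/71
  p_6/q_6 = 1621/139
  p_7/q_7 = 2449/210
  p_8/q_8 = 55499/4759
q_7 = 210 ≤ 430 < 4759 = q_8, so the answer is 2449/210.

2449/210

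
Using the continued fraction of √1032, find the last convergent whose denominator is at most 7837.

√1032 = [32; 8, 64, …] (period length 2).
Convergents:
  p_0/q_0 = 32/1
  p_1/q_1 = 257/8
  p_2/q_2 = 16480/513
  p_3/q_3 = 132097/4112
  p_4/q_4 = 8470688/263681
q_3 = 4112 ≤ 7837 < 263681 = q_4, so the answer is 132097/4112.

132097/4112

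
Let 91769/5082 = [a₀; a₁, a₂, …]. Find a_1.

17

91769 = 18·5082 + 293   →  a_0 = 18
5082 = 17·293 + 101   →  a_1 = 17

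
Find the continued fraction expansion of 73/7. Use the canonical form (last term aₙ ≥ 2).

[10; 2, 3]

73 = 10×7 + 3
7 = 2×3 + 1
3 = 3×1 + 0  (stop)
So 73/7 = [10; 2, 3].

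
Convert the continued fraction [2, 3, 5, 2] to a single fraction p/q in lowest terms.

81/35

Fold from the inside: start with 2/1.
  5 + 1/2 = 11/2
  3 + 2/11 = 35/11
  2 + 11/35 = 81/35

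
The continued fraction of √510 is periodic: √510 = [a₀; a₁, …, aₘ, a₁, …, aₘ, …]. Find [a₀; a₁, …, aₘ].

[22; 1, 1, 2, 1, 1, 44]

a₀ = ⌊√510⌋ = 22.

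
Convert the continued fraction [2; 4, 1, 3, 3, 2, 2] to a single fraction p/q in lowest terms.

769/348

Fold from the inside: start with 2/1.
  2 + 1/2 = 5/2
  3 + 2/5 = 17/5
  3 + 5/17 = 56/17
  1 + 17/56 = 73/56
  4 + 56/73 = 348/73
  2 + 73/348 = 769/348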